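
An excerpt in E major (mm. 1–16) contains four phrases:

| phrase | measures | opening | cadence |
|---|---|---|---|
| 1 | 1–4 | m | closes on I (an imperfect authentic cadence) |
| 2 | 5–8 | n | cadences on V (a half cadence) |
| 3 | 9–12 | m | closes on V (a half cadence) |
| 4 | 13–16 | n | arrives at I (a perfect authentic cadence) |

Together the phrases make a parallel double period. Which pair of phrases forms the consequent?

In a double period the first pair of phrases (ending half cadence) is the large antecedent and the second pair (ending perfect authentic cadence) is the large consequent; the consequent is phrases 3 and 4.

phrases 3 and 4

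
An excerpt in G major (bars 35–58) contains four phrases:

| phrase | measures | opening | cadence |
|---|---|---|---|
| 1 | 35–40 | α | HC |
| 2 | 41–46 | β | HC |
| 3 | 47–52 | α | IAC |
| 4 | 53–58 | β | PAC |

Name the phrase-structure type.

parallel double period

Four phrases in two halves: the first half (bars 35–46) ends with a half cadence, the second (measures 47-58) with a perfect authentic cadence — a large antecedent–consequent pair, i.e. a double period.
Phrase 3 begins with the same material as phrase 1, making it parallel.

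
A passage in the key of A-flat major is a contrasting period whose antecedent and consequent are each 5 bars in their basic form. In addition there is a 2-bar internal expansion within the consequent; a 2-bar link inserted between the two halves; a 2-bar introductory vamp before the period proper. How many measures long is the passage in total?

16 measures

Basic contrasting period: 5 + 5 = 10 bars.
10 (basic form) + 2 (internal expansion) + 2 (link) + 2 (introduction) = 16.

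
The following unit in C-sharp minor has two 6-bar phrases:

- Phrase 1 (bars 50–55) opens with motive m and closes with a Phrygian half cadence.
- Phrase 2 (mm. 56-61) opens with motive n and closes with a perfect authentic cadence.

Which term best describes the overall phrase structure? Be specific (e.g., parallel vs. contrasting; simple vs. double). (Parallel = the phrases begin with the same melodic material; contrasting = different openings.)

Phrase 1 ends with a Phrygian half cadence (weaker) and phrase 2 with a perfect authentic cadence (stronger): antecedent + consequent = a period.
The two phrases open with different material (m / n), so the period is contrasting.

contrasting period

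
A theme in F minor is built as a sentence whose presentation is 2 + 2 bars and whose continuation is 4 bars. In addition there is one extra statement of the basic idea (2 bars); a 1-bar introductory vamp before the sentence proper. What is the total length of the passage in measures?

Basic sentence: 2 + 2 + 4 = 8 bars.
8 (basic form) + 2 (extra statement) + 1 (introduction) = 11.

11 measures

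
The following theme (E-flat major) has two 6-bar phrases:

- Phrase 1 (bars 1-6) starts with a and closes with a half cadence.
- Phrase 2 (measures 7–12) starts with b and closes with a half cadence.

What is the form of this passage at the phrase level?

phrase group

The second phrase closes with a half cadence, which is not stronger than the first phrase's half cadence; without a weak→strong cadential pair there is no antecedent–consequent relationship, so this is a phrase group rather than a period.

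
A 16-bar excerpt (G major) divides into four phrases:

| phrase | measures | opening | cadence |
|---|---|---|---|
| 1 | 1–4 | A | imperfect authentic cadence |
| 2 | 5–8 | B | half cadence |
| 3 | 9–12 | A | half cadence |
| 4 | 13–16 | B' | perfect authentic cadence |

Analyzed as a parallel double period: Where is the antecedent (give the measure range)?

In a double period the four phrases pair into a large antecedent (phrases 1–2, ending half cadence) and a large consequent (phrases 3–4, ending perfect authentic cadence). The antecedent spans measures 1–8.

measures 1–8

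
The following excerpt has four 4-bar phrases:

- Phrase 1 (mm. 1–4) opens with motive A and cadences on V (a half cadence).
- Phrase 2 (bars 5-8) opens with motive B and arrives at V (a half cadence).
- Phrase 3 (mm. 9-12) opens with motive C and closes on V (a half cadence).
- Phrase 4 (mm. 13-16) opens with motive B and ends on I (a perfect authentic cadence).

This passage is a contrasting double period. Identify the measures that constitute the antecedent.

measures 1–8

In a double period the four phrases pair into a large antecedent (phrases 1–2, ending half cadence) and a large consequent (phrases 3–4, ending perfect authentic cadence). The antecedent spans mm. 1-8.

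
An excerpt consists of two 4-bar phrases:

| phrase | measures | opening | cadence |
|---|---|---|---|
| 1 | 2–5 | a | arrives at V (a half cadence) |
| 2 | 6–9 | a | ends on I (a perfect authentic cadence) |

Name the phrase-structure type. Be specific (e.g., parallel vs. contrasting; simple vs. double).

parallel period

Phrase 1 ends with a half cadence (weaker) and phrase 2 with a perfect authentic cadence (stronger): antecedent + consequent = a period.
The two phrases open with the same material (a / a), so the period is parallel.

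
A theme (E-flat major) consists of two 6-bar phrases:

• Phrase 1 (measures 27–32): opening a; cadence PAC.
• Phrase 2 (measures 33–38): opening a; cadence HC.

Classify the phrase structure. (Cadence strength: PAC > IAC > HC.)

phrase group

The second phrase closes with a half cadence, which is not stronger than the first phrase's perfect authentic cadence; without a weak→strong cadential pair there is no antecedent–consequent relationship, so this is a phrase group rather than a period.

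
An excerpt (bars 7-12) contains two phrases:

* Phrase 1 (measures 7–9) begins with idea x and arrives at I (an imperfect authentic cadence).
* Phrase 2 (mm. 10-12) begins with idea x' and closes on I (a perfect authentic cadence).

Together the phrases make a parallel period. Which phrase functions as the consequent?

The phrase ending with the weaker cadence (imperfect authentic cadence) is the antecedent; the one ending more conclusively (perfect authentic cadence) is the consequent. The consequent is phrase 2.

phrase 2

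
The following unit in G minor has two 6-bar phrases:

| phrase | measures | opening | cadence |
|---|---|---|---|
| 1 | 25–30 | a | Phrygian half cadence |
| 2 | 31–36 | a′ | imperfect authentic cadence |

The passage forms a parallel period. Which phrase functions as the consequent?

The phrase ending with the weaker cadence (Phrygian half cadence) is the antecedent; the one ending more conclusively (imperfect authentic cadence) is the consequent. The consequent is phrase 2.

phrase 2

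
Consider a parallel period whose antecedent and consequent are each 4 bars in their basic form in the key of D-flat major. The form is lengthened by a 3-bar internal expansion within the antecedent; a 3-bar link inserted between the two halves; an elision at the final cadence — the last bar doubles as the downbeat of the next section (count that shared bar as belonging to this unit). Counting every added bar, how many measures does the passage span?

Basic parallel period: 4 + 4 = 8 bars.
8 (basic form) + 3 (internal expansion) + 3 (link) = 14.
The elision shares a bar with the next section but does not change this unit's count.

14 measures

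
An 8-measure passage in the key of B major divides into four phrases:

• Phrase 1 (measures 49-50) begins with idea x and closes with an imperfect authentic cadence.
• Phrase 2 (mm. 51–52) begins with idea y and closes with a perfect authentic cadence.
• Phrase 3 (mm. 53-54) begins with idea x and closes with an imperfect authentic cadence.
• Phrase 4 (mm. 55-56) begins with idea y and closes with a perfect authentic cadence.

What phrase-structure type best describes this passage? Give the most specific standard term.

The cadence pattern IAC–PAC–IAC–PAC is weak–strong twice, and phrases 3–4 restate phrases 1–2: a period heard twice, not a double period (which would end weakly at phrase 2).

repeated period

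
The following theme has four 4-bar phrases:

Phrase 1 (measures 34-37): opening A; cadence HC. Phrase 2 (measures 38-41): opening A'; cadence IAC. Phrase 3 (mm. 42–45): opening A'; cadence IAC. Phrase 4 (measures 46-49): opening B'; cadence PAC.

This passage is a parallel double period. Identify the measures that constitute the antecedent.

measures 34–41

In a double period the four phrases pair into a large antecedent (phrases 1–2, ending imperfect authentic cadence) and a large consequent (phrases 3–4, ending perfect authentic cadence). The antecedent spans mm. 34–41.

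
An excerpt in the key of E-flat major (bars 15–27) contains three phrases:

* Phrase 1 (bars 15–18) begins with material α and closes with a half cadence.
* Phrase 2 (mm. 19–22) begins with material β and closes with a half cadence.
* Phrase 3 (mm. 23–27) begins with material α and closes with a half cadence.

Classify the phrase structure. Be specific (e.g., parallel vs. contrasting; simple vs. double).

The final phrase closes with a half cadence, which is not stronger than the preceding half cadence; the 3 phrases lack an overall antecedent–consequent design and so form a phrase group.

phrase group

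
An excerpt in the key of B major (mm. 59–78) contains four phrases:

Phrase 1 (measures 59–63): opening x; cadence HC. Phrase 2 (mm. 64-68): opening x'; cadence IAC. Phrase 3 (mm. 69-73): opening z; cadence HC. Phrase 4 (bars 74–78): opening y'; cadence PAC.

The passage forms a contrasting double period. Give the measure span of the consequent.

measures 69–78

In a double period the first pair of phrases (ending imperfect authentic cadence) is the large antecedent and the second pair (ending perfect authentic cadence) is the large consequent; the consequent is measures 69–78.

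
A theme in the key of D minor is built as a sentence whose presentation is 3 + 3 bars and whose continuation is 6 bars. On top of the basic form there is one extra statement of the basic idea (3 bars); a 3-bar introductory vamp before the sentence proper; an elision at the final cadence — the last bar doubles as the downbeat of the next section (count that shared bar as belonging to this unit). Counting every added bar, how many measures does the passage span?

18 measures

Basic sentence: 3 + 3 + 6 = 12 bars.
12 (basic form) + 3 (extra statement) + 3 (introduction) = 18.
The elision shares a bar with the next section but does not change this unit's count.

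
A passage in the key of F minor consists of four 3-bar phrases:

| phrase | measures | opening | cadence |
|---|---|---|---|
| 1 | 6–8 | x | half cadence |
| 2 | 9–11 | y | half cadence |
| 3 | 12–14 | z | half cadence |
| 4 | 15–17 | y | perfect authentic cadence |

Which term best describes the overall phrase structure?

Four phrases in two halves: the first half (measures 6–11) ends with a half cadence, the second (mm. 12–17) with a perfect authentic cadence — a large antecedent–consequent pair, i.e. a double period.
Phrase 3 begins with different material from phrase 1, making it contrasting.

contrasting double period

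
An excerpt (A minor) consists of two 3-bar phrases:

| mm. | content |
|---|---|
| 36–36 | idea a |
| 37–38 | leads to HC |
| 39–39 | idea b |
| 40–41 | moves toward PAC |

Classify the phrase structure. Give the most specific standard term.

contrasting period

Phrase 1 ends with a half cadence (weaker) and phrase 2 with a perfect authentic cadence (stronger): antecedent + consequent = a period.
The two phrases open with different material (a / b), so the period is contrasting.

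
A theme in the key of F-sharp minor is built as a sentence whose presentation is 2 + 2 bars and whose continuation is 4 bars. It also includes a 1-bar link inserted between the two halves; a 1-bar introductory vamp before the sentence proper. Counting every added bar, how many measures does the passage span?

10 measures

Basic sentence: 2 + 2 + 4 = 8 bars.
8 (basic form) + 1 (link) + 1 (introduction) = 10.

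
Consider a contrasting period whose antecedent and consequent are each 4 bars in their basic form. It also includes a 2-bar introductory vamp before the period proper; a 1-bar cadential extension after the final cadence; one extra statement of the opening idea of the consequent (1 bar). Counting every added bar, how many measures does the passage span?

12 measures

Basic contrasting period: 4 + 4 = 8 bars.
8 (basic form) + 2 (introduction) + 1 (cadential extension) + 1 (extra statement) = 12.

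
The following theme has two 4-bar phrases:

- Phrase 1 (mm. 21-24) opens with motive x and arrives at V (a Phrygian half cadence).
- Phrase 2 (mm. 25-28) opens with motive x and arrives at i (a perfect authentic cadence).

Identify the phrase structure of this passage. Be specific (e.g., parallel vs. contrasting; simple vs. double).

parallel period

Phrase 1 ends with a Phrygian half cadence (weaker) and phrase 2 with a perfect authentic cadence (stronger): antecedent + consequent = a period.
The two phrases open with the same material (x / x), so the period is parallel.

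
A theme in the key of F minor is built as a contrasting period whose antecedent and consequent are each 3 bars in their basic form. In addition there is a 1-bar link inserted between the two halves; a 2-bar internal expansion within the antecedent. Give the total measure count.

9 measures

Basic contrasting period: 3 + 3 = 6 bars.
6 (basic form) + 1 (link) + 2 (internal expansion) = 9.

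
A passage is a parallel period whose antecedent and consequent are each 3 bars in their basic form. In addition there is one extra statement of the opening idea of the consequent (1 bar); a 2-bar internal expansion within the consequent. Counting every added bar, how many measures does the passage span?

9 measures

Basic parallel period: 3 + 3 = 6 bars.
6 (basic form) + 1 (extra statement) + 2 (internal expansion) = 9.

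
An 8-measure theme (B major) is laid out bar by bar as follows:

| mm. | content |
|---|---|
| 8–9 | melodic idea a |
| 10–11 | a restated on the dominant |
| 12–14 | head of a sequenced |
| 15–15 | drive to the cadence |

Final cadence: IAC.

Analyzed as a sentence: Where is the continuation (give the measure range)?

After the presentation (measures 8-11), the continuation covers the fragmentation through the cadence: mm. 12-15.

measures 12–15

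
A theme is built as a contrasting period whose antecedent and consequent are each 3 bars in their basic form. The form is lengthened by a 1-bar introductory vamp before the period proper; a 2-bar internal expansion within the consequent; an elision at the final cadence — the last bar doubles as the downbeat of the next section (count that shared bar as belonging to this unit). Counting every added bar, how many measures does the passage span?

Basic contrasting period: 3 + 3 = 6 bars.
6 (basic form) + 1 (introduction) + 2 (internal expansion) = 9.
The elision shares a bar with the next section but does not change this unit's count.

9 measures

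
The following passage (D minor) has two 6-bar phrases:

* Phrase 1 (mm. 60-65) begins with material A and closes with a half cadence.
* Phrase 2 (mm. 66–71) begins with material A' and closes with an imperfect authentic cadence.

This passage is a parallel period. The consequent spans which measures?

measures 66–71

The antecedent is the phrase ending with the weaker cadence (half cadence, phrase 1) and the consequent the one ending more conclusively (imperfect authentic cadence, phrase 2); the consequent is mm. 66–71.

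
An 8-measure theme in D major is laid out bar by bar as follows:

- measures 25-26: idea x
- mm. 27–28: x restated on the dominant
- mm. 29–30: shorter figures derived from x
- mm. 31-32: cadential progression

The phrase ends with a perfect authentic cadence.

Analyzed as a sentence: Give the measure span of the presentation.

The presentation of a sentence is the basic idea (mm. 25-26) plus its repetition (bars 27–28); the presentation is therefore mm. 25–28.

measures 25–28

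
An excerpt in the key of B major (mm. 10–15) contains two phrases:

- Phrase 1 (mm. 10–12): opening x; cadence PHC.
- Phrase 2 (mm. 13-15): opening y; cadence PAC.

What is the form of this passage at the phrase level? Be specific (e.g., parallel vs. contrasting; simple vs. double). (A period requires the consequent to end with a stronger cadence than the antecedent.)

Phrase 1 ends with a Phrygian half cadence (weaker) and phrase 2 with a perfect authentic cadence (stronger): antecedent + consequent = a period.
The two phrases open with different material (x / y), so the period is contrasting.

contrasting period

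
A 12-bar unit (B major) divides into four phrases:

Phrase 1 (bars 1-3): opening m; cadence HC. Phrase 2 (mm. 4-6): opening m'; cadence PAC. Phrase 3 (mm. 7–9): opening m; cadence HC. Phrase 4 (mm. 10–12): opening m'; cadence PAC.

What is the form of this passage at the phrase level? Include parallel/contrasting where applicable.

repeated period

The cadence pattern HC–PAC–HC–PAC is weak–strong twice, and phrases 3–4 restate phrases 1–2: a period heard twice, not a double period (which would end weakly at phrase 2).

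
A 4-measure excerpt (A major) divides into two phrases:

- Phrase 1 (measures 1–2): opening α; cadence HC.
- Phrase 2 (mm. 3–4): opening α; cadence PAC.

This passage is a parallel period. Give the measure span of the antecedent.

The antecedent is the phrase ending with the weaker cadence (half cadence, phrase 1) and the consequent the one ending more conclusively (perfect authentic cadence, phrase 2); the antecedent is measures 1–2.

measures 1–2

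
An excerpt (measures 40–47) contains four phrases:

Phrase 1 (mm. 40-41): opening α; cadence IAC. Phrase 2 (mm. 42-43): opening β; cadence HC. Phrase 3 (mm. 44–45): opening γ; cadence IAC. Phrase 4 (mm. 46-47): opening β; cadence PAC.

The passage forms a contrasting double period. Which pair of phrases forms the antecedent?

In a double period the first pair of phrases (ending half cadence) is the large antecedent and the second pair (ending perfect authentic cadence) is the large consequent; the antecedent is phrases 1 and 2.

phrases 1 and 2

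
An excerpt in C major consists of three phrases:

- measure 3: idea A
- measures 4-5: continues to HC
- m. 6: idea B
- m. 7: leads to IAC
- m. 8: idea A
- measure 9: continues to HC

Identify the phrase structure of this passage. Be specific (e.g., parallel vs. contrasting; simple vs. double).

phrase group

The final phrase closes with a half cadence, which is not stronger than the preceding imperfect authentic cadence; the 3 phrases lack an overall antecedent–consequent design and so form a phrase group.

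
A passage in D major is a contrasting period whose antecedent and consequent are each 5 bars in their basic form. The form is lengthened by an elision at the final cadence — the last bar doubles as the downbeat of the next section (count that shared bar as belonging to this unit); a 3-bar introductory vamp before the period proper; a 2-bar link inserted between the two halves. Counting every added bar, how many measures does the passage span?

15 measures

Basic contrasting period: 5 + 5 = 10 bars.
10 (basic form) + 3 (introduction) + 2 (link) = 15.
The elision shares a bar with the next section but does not change this unit's count.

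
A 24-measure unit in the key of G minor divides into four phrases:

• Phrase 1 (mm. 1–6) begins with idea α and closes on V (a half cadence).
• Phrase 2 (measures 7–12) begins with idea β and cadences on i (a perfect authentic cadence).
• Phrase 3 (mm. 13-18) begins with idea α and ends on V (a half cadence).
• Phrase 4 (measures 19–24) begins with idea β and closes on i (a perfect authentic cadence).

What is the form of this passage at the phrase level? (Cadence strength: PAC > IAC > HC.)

The cadence pattern HC–PAC–HC–PAC is weak–strong twice, and phrases 3–4 restate phrases 1–2: a period heard twice, not a double period (which would end weakly at phrase 2).

repeated period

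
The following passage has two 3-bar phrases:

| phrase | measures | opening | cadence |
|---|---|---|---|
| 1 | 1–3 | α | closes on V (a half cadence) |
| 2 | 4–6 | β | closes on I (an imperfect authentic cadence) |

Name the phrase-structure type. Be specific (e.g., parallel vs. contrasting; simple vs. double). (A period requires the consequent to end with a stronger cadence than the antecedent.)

contrasting period

Phrase 1 ends with a half cadence (weaker) and phrase 2 with an imperfect authentic cadence (stronger): antecedent + consequent = a period.
The two phrases open with different material (α / β), so the period is contrasting.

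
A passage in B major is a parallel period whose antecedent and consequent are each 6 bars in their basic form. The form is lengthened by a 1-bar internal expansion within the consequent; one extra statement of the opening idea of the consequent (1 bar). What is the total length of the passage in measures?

Basic parallel period: 6 + 6 = 12 bars.
12 (basic form) + 1 (internal expansion) + 1 (extra statement) = 14.

14 measures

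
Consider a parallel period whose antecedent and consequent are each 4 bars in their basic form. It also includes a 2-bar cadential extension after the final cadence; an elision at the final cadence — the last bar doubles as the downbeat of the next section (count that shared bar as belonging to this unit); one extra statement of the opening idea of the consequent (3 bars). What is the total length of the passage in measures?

13 measures

Basic parallel period: 4 + 4 = 8 bars.
8 (basic form) + 2 (cadential extension) + 3 (extra statement) = 13.
The elision shares a bar with the next section but does not change this unit's count.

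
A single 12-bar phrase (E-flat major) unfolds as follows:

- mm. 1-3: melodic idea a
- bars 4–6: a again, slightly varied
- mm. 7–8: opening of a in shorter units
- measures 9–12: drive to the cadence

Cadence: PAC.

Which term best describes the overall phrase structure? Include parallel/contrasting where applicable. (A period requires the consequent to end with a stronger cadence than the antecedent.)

Basic idea (mm. 1–3) + its repetition (mm. 4–6) form the presentation; fragmentation and cadence (mm. 7–12) form the continuation — the 12-bar whole is a sentence.

sentence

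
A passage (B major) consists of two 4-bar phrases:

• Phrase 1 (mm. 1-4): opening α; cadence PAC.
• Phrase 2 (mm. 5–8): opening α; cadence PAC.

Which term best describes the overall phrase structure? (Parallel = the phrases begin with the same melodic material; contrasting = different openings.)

Both phrases have the same opening (α) and the same cadence (perfect authentic cadence): the second is a restatement, not a consequent, so this is a repeated phrase rather than a period.

repeated phrase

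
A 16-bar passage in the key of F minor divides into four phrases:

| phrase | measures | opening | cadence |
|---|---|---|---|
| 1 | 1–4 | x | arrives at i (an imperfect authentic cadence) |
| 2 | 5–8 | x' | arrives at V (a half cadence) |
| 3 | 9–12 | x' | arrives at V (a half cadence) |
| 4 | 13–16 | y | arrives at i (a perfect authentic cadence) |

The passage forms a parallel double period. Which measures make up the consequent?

In a double period the first pair of phrases (ending half cadence) is the large antecedent and the second pair (ending perfect authentic cadence) is the large consequent; the consequent is measures 9–16.

measures 9–16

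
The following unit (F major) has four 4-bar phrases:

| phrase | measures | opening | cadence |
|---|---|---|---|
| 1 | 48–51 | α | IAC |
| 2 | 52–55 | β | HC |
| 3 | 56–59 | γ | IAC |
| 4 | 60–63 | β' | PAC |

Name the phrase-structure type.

contrasting double period

Four phrases in two halves: the first half (bars 48-55) ends with a half cadence, the second (measures 56-63) with a perfect authentic cadence — a large antecedent–consequent pair, i.e. a double period.
Phrase 3 begins with different material from phrase 1, making it contrasting.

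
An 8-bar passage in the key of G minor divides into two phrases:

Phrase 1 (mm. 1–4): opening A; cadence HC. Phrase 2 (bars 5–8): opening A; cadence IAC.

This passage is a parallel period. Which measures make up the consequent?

measures 5–8

The antecedent is the phrase ending with the weaker cadence (half cadence, phrase 1) and the consequent the one ending more conclusively (imperfect authentic cadence, phrase 2); the consequent is mm. 5–8.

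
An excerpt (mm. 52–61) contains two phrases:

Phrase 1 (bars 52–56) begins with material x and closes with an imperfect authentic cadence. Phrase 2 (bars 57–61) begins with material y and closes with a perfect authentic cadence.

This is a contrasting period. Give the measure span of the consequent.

The phrase ending with the weaker cadence (imperfect authentic cadence) is the antecedent; the one ending more conclusively (perfect authentic cadence) is the consequent. The consequent is measures 57–61.

measures 57–61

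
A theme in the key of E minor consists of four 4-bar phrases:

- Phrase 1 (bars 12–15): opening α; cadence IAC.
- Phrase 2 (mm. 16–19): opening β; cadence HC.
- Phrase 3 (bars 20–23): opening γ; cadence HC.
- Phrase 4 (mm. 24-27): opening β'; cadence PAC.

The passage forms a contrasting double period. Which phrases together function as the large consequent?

phrases 3 and 4

In a double period the first pair of phrases (ending half cadence) is the large antecedent and the second pair (ending perfect authentic cadence) is the large consequent; the consequent is phrases 3 and 4.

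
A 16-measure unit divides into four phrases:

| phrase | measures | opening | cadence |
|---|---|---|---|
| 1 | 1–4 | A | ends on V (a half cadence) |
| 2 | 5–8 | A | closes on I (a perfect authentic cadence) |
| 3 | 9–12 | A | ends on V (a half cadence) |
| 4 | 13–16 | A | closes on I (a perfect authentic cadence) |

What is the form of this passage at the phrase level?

The cadence pattern HC–PAC–HC–PAC is weak–strong twice, and phrases 3–4 restate phrases 1–2: a period heard twice, not a double period (which would end weakly at phrase 2).

repeated period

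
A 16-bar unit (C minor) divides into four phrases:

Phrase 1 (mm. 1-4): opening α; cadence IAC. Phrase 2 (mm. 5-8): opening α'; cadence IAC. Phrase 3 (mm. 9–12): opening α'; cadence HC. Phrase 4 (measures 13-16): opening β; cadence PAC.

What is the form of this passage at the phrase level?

parallel double period

Four phrases in two halves: the first half (bars 1–8) ends with an imperfect authentic cadence, the second (mm. 9–16) with a perfect authentic cadence — a large antecedent–consequent pair, i.e. a double period.
Phrase 3 begins with the same material as phrase 1, making it parallel.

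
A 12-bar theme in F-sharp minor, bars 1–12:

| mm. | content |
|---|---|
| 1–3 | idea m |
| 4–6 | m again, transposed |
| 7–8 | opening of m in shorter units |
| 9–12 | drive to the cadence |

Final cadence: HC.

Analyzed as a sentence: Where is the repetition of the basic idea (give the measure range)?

measures 4–6

The presentation of a sentence is the basic idea (measures 1–3) plus its repetition (bars 4–6); the repetition of the basic idea is therefore measures 4–6.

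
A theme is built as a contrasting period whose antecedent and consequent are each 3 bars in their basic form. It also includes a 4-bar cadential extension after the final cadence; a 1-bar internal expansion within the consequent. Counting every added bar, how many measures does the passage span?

Basic contrasting period: 3 + 3 = 6 bars.
6 (basic form) + 4 (cadential extension) + 1 (internal expansion) = 11.

11 measures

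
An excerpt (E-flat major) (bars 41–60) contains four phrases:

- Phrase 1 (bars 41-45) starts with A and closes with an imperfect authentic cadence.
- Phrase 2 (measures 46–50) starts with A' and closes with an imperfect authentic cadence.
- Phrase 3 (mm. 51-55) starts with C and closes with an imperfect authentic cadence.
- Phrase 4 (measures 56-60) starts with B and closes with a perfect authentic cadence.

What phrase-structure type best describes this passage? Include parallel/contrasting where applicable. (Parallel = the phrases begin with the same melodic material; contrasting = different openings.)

Four phrases in two halves: the first half (bars 41–50) ends with an imperfect authentic cadence, the second (measures 51–60) with a perfect authentic cadence — a large antecedent–consequent pair, i.e. a double period.
Phrase 3 begins with different material from phrase 1, making it contrasting.

contrasting double period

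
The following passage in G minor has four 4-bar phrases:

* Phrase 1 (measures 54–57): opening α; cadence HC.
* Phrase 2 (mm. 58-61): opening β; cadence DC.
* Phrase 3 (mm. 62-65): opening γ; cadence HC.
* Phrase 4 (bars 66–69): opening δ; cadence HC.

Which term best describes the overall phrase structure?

phrase group

Phrase 4 ends with a half cadence, no stronger than phrase 2's deceptive cadence, so the four phrases do not form a double period; nor do phrases 3–4 duplicate 1–2, so it is not a repeated period. With no phrase reaching a conclusive cadence, the passage is a phrase group.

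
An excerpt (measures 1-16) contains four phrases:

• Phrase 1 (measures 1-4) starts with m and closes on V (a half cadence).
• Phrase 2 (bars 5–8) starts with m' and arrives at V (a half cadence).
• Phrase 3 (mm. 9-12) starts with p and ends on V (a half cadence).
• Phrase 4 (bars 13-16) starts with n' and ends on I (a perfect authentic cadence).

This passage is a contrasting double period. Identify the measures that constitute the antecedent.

In a double period the four phrases pair into a large antecedent (phrases 1–2, ending half cadence) and a large consequent (phrases 3–4, ending perfect authentic cadence). The antecedent spans bars 1-8.

measures 1–8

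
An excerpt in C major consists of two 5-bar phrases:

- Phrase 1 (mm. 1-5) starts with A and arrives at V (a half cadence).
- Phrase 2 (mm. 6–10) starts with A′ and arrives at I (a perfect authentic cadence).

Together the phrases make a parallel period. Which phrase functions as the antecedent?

The phrase ending with the weaker cadence (half cadence) is the antecedent; the one ending more conclusively (perfect authentic cadence) is the consequent. The antecedent is phrase 1.

phrase 1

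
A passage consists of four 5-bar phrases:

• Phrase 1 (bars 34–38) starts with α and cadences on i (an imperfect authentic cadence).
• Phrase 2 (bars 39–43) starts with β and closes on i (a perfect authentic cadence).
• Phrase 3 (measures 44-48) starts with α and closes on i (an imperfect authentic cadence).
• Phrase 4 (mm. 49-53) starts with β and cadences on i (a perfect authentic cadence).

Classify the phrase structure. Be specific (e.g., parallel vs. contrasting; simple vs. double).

repeated period

The cadence pattern IAC–PAC–IAC–PAC is weak–strong twice, and phrases 3–4 restate phrases 1–2: a period heard twice, not a double period (which would end weakly at phrase 2).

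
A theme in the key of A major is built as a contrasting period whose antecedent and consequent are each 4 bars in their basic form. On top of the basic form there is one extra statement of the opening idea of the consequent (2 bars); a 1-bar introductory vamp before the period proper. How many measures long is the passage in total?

Basic contrasting period: 4 + 4 = 8 bars.
8 (basic form) + 2 (extra statement) + 1 (introduction) = 11.

11 measures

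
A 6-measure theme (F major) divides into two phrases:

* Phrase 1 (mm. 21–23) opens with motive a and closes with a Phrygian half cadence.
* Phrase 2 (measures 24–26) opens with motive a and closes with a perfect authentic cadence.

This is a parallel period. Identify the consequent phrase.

The phrase ending with the weaker cadence (Phrygian half cadence) is the antecedent; the one ending more conclusively (perfect authentic cadence) is the consequent. The consequent is phrase 2.

phrase 2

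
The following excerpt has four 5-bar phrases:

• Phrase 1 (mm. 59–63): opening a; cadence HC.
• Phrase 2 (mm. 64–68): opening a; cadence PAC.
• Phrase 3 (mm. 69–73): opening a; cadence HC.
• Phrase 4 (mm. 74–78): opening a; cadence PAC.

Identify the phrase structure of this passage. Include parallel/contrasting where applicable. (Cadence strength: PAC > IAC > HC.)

The cadence pattern HC–PAC–HC–PAC is weak–strong twice, and phrases 3–4 restate phrases 1–2: a period heard twice, not a double period (which would end weakly at phrase 2).

repeated period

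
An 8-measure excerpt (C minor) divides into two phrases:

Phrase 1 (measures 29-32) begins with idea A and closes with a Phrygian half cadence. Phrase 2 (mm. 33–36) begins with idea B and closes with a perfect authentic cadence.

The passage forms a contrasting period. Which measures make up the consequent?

measures 33–36

The phrase ending with the weaker cadence (Phrygian half cadence) is the antecedent; the one ending more conclusively (perfect authentic cadence) is the consequent. The consequent is measures 33–36.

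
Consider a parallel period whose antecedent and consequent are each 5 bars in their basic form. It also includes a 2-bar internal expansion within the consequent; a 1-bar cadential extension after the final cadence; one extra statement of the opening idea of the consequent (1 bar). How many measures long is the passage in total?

14 measures

Basic parallel period: 5 + 5 = 10 bars.
10 (basic form) + 2 (internal expansion) + 1 (cadential extension) + 1 (extra statement) = 14.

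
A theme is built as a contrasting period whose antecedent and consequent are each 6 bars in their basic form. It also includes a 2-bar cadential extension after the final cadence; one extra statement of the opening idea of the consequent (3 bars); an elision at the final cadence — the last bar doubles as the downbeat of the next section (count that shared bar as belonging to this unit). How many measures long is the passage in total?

17 measures

Basic contrasting period: 6 + 6 = 12 bars.
12 (basic form) + 2 (cadential extension) + 3 (extra statement) = 17.
The elision shares a bar with the next section but does not change this unit's count.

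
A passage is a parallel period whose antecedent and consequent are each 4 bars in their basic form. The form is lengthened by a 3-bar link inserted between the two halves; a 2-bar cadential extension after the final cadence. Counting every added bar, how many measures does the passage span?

13 measures

Basic parallel period: 4 + 4 = 8 bars.
8 (basic form) + 3 (link) + 2 (cadential extension) = 13.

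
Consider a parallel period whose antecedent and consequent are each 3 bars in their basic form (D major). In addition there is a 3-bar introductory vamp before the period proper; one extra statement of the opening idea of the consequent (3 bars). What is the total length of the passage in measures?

Basic parallel period: 3 + 3 = 6 bars.
6 (basic form) + 3 (introduction) + 3 (extra statement) = 12.

12 measures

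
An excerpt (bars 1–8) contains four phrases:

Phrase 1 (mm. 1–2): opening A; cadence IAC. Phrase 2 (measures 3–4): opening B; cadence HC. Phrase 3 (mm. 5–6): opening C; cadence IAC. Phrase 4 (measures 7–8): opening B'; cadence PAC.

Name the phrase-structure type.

contrasting double period

Four phrases in two halves: the first half (bars 1–4) ends with a half cadence, the second (bars 5–8) with a perfect authentic cadence — a large antecedent–consequent pair, i.e. a double period.
Phrase 3 begins with different material from phrase 1, making it contrasting.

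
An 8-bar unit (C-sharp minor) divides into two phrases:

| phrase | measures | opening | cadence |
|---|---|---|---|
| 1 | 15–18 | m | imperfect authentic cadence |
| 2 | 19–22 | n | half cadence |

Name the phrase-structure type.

The second phrase closes with a half cadence, which is not stronger than the first phrase's imperfect authentic cadence; without a weak→strong cadential pair there is no antecedent–consequent relationship, so this is a phrase group rather than a period.

phrase group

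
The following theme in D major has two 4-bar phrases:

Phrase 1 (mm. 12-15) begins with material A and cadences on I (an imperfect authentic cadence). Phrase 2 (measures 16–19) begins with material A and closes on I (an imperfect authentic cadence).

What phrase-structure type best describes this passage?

Both phrases have the same opening (A) and the same cadence (imperfect authentic cadence): the second is a restatement, not a consequent, so this is a repeated phrase rather than a period.

repeated phrase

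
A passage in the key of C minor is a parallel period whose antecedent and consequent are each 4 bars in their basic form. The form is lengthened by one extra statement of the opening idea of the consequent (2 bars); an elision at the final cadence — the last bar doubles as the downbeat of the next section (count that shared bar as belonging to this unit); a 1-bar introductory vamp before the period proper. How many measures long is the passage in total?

Basic parallel period: 4 + 4 = 8 bars.
8 (basic form) + 2 (extra statement) + 1 (introduction) = 11.
The elision shares a bar with the next section but does not change this unit's count.

11 measures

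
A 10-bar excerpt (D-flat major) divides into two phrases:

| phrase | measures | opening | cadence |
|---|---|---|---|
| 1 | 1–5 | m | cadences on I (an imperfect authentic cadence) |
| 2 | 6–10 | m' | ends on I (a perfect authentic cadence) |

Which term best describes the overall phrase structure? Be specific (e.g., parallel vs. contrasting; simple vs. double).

Phrase 1 ends with an imperfect authentic cadence (weaker) and phrase 2 with a perfect authentic cadence (stronger): antecedent + consequent = a period.
The two phrases open with the same material (m / m'), so the period is parallel.

parallel period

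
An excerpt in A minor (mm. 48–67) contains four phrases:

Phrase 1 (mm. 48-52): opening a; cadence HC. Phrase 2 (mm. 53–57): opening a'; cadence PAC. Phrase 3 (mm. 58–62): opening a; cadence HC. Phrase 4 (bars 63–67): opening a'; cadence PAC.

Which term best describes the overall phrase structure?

repeated period

The cadence pattern HC–PAC–HC–PAC is weak–strong twice, and phrases 3–4 restate phrases 1–2: a period heard twice, not a double period (which would end weakly at phrase 2).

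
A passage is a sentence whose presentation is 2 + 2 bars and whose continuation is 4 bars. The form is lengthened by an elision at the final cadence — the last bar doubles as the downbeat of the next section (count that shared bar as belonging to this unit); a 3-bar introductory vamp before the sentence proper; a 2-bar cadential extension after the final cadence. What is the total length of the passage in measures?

13 measures

Basic sentence: 2 + 2 + 4 = 8 bars.
8 (basic form) + 3 (introduction) + 2 (cadential extension) = 13.
The elision shares a bar with the next section but does not change this unit's count.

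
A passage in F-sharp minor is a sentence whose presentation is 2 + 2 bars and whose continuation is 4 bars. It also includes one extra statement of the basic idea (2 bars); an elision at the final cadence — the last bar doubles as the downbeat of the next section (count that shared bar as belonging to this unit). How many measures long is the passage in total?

10 measures

Basic sentence: 2 + 2 + 4 = 8 bars.
8 (basic form) + 2 (extra statement) = 10.
The elision shares a bar with the next section but does not change this unit's count.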